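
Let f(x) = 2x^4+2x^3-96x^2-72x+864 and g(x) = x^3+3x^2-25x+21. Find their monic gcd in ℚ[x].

x-3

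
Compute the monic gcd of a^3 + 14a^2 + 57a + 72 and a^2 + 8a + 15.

a + 3

Apply the Euclidean algorithm:
  a^3 + 14a^2 + 57a + 72 = (a + 6)(a^2 + 8a + 15) + (-6a - 18)
  a^2 + 8a + 15 = (-(1/6)a - 5/6)(-6a - 18) + (0)
Last nonzero remainder: -6a - 18. Dividing through by -6 gives the monic gcd a + 3.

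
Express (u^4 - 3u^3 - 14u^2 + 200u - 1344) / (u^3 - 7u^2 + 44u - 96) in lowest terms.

Repeated division with remainder:
  u^4 - 3u^3 - 14u^2 + 200u - 1344 = (u + 4)(u^3 - 7u^2 + 44u - 96) + (-30u^2 + 120u - 960)
  u^3 - 7u^2 + 44u - 96 = (-(1/30)u + 1/10)(-30u^2 + 120u - 960) + (0)
Last nonzero remainder: -30u^2 + 120u - 960. Dividing through by -30 gives the monic gcd u^2 - 4u + 32.
Cancel u^2 - 4u + 32 from numerator and denominator to get the reduced form.

(u^2 + u - 42)/(u - 3)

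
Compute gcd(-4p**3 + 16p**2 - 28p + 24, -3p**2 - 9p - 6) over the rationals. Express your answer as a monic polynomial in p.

Repeated division with remainder:
  -4p**3 + 16p**2 - 28p + 24 = ((4/3)p - 28/3)(-3p**2 - 9p - 6) + (-104p - 32)
  -3p**2 - 9p - 6 = ((3/104)p + 105/1352)(-104p - 32) + (-594/169)
  -104p - 32 = ((8788/297)p + 2704/297)(-594/169) + (0)
The last nonzero remainder is the constant -594/169, so the polynomials are coprime and gcd = 1.

1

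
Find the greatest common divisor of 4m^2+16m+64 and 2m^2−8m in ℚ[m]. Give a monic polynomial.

1

Repeated division with remainder:
  4m^2+16m+64 = (2)(2m^2−8m) + (32m+64)
  2m^2−8m = ((1/16)m−3/8)(32m+64) + (24)
  32m+64 = ((4/3)m+8/3)(24) + (0)
The last nonzero remainder is the constant 24, so the polynomials are coprime and gcd = 1.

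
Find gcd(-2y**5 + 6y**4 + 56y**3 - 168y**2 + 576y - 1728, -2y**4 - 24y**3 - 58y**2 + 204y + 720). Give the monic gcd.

By polynomial division,
  -2y**5 + 6y**4 + 56y**3 - 168y**2 + 576y - 1728 = (y - 15)(-2y**4 - 24y**3 - 58y**2 + 204y + 720) + (-246y**3 - 1242y**2 + 2916y + 9072)
  -2y**4 - 24y**3 - 58y**2 + 204y + 720 = ((1/123)y + 95/1681)(-246y**3 - 1242y**2 + 2916y + 9072) + (-(19360/1681)y**2 - (58080/1681)y + 348480/1681)
  -246y**3 - 1242y**2 + 2916y + 9072 = ((206763/9680)y + 105903/2420)(-(19360/1681)y**2 - (58080/1681)y + 348480/1681) + (0)
Last nonzero remainder: -(19360/1681)y**2 - (58080/1681)y + 348480/1681. Dividing through by -19360/1681 gives the monic gcd y**2 + 3y - 18.

y**2 + 3y - 18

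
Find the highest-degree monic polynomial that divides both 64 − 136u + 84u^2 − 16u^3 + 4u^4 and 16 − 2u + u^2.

16 − 2u + u^2

Repeated division with remainder:
  4u^4 − 16u^3 + 84u^2 − 136u + 64 = (4u^2 − 8u + 4)(u^2 − 2u + 16) + (0)
The last nonzero remainder u^2 − 2u + 16 is already monic.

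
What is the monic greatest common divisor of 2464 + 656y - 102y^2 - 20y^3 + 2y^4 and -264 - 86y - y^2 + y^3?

By polynomial division,
  2y^4 - 20y^3 - 102y^2 + 656y + 2464 = (2y - 18)(y^3 - y^2 - 86y - 264) + (52y^2 - 364y - 2288)
  y^3 - y^2 - 86y - 264 = ((1/52)y + 3/26)(52y^2 - 364y - 2288) + (0)
Last nonzero remainder: 52y^2 - 364y - 2288. Dividing through by 52 gives the monic gcd y^2 - 7y - 44.

-44 - 7y + y^2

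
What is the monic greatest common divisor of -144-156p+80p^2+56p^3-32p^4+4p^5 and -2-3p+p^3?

Euclidean algorithm in ℚ[p]:
  4p^5-32p^4+56p^3+80p^2-156p-144 = (4p^2-32p+68)(p^3-3p-2) + (-8p^2-16p-8)
  p^3-3p-2 = (-(1/8)p+1/4)(-8p^2-16p-8) + (0)
Last nonzero remainder: -8p^2-16p-8. Dividing through by -8 gives the monic gcd p^2+2p+1.

1+2p+p^2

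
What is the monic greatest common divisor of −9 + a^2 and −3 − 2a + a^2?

−3 + a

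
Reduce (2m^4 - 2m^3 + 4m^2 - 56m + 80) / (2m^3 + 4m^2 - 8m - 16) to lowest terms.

(m^3 + m^2 + 4m - 20)/(m^2 + 4m + 4)

By polynomial division,
  2m^4 - 2m^3 + 4m^2 - 56m + 80 = (m - 3)(2m^3 + 4m^2 - 8m - 16) + (24m^2 - 64m + 32)
  2m^3 + 4m^2 - 8m - 16 = ((1/12)m + 7/18)(24m^2 - 64m + 32) + ((128/9)m - 256/9)
  24m^2 - 64m + 32 = ((27/16)m - 9/8)((128/9)m - 256/9) + (0)
Last nonzero remainder: (128/9)m - 256/9. Dividing through by 128/9 gives the monic gcd m - 2.
Cancel m - 2 from numerator and denominator to get the reduced form.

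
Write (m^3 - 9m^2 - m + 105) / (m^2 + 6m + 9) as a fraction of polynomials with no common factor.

Euclidean algorithm in ℚ[m]:
  m^3 - 9m^2 - m + 105 = (m - 15)(m^2 + 6m + 9) + (80m + 240)
  m^2 + 6m + 9 = ((1/80)m + 3/80)(80m + 240) + (0)
Last nonzero remainder: 80m + 240. Dividing through by 80 gives the monic gcd m + 3.
Cancel m + 3 from numerator and denominator to get the reduced form.

(m^2 - 12m + 35)/(m + 3)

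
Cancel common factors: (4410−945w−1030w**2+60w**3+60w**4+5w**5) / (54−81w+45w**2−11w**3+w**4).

(735+455w+85w**2+5w**3)/(9−6w+w**2)

By polynomial division,
  5w**5+60w**4+60w**3−1030w**2−945w+4410 = (5w+115)(w**4−11w**3+45w**2−81w+54) + (1100w**3−5800w**2+8100w−1800)
  w**4−11w**3+45w**2−81w+54 = ((1/1100)w−63/12100)(1100w**3−5800w**2+8100w−1800) + ((900/121)w**2−(4500/121)w+5400/121)
  1100w**3−5800w**2+8100w−1800 = ((1331/9)w−121/3)((900/121)w**2−(4500/121)w+5400/121) + (0)
Last nonzero remainder: (900/121)w**2−(4500/121)w+5400/121. Dividing through by 900/121 gives the monic gcd w**2−5w+6.
Cancel w**2−5w+6 from numerator and denominator to get the reduced form.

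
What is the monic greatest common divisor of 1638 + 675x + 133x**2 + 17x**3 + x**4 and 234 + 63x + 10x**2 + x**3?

234 + 63x + 10x**2 + x**3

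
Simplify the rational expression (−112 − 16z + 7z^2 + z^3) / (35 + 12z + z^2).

(−16 + z^2)/(5 + z)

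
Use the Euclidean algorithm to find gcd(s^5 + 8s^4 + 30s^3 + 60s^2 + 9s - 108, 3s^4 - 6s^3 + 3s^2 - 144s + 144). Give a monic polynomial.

By polynomial division,
  s^5 + 8s^4 + 30s^3 + 60s^2 + 9s - 108 = ((1/3)s + 10/3)(3s^4 - 6s^3 + 3s^2 - 144s + 144) + (49s^3 + 98s^2 + 441s - 588)
  3s^4 - 6s^3 + 3s^2 - 144s + 144 = ((3/49)s - 12/49)(49s^3 + 98s^2 + 441s - 588) + (0)
Last nonzero remainder: 49s^3 + 98s^2 + 441s - 588. Dividing through by 49 gives the monic gcd s^3 + 2s^2 + 9s - 12.

s^3 + 2s^2 + 9s - 12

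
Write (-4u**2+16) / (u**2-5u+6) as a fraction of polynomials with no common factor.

(-4u-8)/(u-3)

Repeated division with remainder:
  -4u**2+16 = (-4)(u**2-5u+6) + (-20u+40)
  u**2-5u+6 = (-(1/20)u+3/20)(-20u+40) + (0)
Last nonzero remainder: -20u+40. Dividing through by -20 gives the monic gcd u-2.
Cancel u-2 from numerator and denominator to get the reduced form.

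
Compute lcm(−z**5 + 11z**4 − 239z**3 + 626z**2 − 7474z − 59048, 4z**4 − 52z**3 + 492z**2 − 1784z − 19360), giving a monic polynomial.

Euclidean algorithm in ℚ[z]:
  −z**5 + 11z**4 − 239z**3 + 626z**2 − 7474z − 59048 = (−(1/4)z − 1/2)(4z**4 − 52z**3 + 492z**2 − 1784z − 19360) + (−142z**3 + 426z**2 − 13206z − 68728)
  4z**4 − 52z**3 + 492z**2 − 1784z − 19360 = (−(2/71)z + 20/71)(−142z**3 + 426z**2 − 13206z − 68728) + (0)
Last nonzero remainder: −142z**3 + 426z**2 − 13206z − 68728. Dividing through by −142 gives the monic gcd z**3 − 3z**2 + 93z + 484.
Then lcm(f, g) = f·g / gcd(f, g); expanding and making the result monic gives the answer.

z**6 − 21z**5 + 349z**4 − 3016z**3 + 13734z**2 − 15692z − 590480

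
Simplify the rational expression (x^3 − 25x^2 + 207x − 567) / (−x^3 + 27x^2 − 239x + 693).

(−x + 9)/(x − 11)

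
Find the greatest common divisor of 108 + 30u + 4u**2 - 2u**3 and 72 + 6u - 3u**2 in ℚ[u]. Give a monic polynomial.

Euclidean algorithm in ℚ[u]:
  -2u**3 + 4u**2 + 30u + 108 = ((2/3)u)(-3u**2 + 6u + 72) + (-18u + 108)
  -3u**2 + 6u + 72 = ((1/6)u + 2/3)(-18u + 108) + (0)
Last nonzero remainder: -18u + 108. Dividing through by -18 gives the monic gcd u - 6.

-6 + u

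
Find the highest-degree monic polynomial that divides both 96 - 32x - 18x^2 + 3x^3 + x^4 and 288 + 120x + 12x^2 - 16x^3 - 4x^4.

Apply the Euclidean algorithm:
  x^4 + 3x^3 - 18x^2 - 32x + 96 = (-1/4)(-4x^4 - 16x^3 + 12x^2 + 120x + 288) + (-x^3 - 15x^2 - 2x + 168)
  -4x^4 - 16x^3 + 12x^2 + 120x + 288 = (4x - 44)(-x^3 - 15x^2 - 2x + 168) + (-640x^2 - 640x + 7680)
  -x^3 - 15x^2 - 2x + 168 = ((1/640)x + 7/320)(-640x^2 - 640x + 7680) + (0)
Last nonzero remainder: -640x^2 - 640x + 7680. Dividing through by -640 gives the monic gcd x^2 + x - 12.

-12 + x + x^2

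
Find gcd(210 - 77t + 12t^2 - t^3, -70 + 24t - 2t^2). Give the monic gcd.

Repeated division with remainder:
  -t^3 + 12t^2 - 77t + 210 = ((1/2)t)(-2t^2 + 24t - 70) + (-42t + 210)
  -2t^2 + 24t - 70 = ((1/21)t - 1/3)(-42t + 210) + (0)
Last nonzero remainder: -42t + 210. Dividing through by -42 gives the monic gcd t - 5.

-5 + t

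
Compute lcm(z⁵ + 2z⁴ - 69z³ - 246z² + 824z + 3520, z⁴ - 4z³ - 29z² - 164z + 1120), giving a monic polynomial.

z⁷ + 10z⁶ - 18z⁵ - 728z⁴ - 3559z³ + 1502z² + 57000z + 123200

Apply the Euclidean algorithm:
  z⁵ + 2z⁴ - 69z³ - 246z² + 824z + 3520 = (z + 6)(z⁴ - 4z³ - 29z² - 164z + 1120) + (-16z³ + 92z² + 688z - 3200)
  z⁴ - 4z³ - 29z² - 164z + 1120 = (-(1/16)z - 7/64)(-16z³ + 92z² + 688z - 3200) + ((385/16)z² - (1155/4)z + 770)
  -16z³ + 92z² + 688z - 3200 = (-(256/385)z - 320/77)((385/16)z² - (1155/4)z + 770) + (0)
Last nonzero remainder: (385/16)z² - (1155/4)z + 770. Dividing through by 385/16 gives the monic gcd z² - 12z + 32.
Then lcm(f, g) = f·g / gcd(f, g); expanding and making the result monic gives the answer.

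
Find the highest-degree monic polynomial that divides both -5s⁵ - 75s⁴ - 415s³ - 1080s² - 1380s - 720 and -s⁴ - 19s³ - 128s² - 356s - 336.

s³ + 12s² + 44s + 48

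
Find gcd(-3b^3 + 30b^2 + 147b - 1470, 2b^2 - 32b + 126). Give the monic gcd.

b - 7

Repeated division with remainder:
  -3b^3 + 30b^2 + 147b - 1470 = (-(3/2)b - 9)(2b^2 - 32b + 126) + (48b - 336)
  2b^2 - 32b + 126 = ((1/24)b - 3/8)(48b - 336) + (0)
Last nonzero remainder: 48b - 336. Dividing through by 48 gives the monic gcd b - 7.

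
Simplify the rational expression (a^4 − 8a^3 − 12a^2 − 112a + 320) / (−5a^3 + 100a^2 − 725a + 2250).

(−a^3 − 2a^2 − 8a + 32)/(5a^2 − 50a + 225)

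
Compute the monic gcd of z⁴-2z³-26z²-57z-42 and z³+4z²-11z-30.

z+2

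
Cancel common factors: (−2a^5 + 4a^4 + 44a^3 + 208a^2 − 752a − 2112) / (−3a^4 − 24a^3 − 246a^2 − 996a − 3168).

(2a^3 − 16a^2 + 8a + 96)/(3a^2 + 6a + 144)

By polynomial division,
  −2a^5 + 4a^4 + 44a^3 + 208a^2 − 752a − 2112 = ((2/3)a − 20/3)(−3a^4 − 24a^3 − 246a^2 − 996a − 3168) + (48a^3 − 768a^2 − 5280a − 23232)
  −3a^4 − 24a^3 − 246a^2 − 996a − 3168 = (−(1/16)a − 3/2)(48a^3 − 768a^2 − 5280a − 23232) + (−1728a^2 − 10368a − 38016)
  48a^3 − 768a^2 − 5280a − 23232 = (−(1/36)a + 11/18)(−1728a^2 − 10368a − 38016) + (0)
Last nonzero remainder: −1728a^2 − 10368a − 38016. Dividing through by −1728 gives the monic gcd a^2 + 6a + 22.
Cancel a^2 + 6a + 22 from numerator and denominator to get the reduced form.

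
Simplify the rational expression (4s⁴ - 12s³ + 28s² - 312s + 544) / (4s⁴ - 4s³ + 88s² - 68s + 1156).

Repeated division with remainder:
  4s⁴ - 12s³ + 28s² - 312s + 544 = (4s⁴ - 4s³ + 88s² - 68s + 1156) + (-8s³ - 60s² - 244s - 612)
  4s⁴ - 4s³ + 88s² - 68s + 1156 = (-(1/2)s + 17/4)(-8s³ - 60s² - 244s - 612) + (221s² + 663s + 3757)
  -8s³ - 60s² - 244s - 612 = (-(8/221)s - 36/221)(221s² + 663s + 3757) + (0)
Last nonzero remainder: 221s² + 663s + 3757. Dividing through by 221 gives the monic gcd s² + 3s + 17.
Cancel s² + 3s + 17 from numerator and denominator to get the reduced form.

(s² - 6s + 8)/(s² - 4s + 17)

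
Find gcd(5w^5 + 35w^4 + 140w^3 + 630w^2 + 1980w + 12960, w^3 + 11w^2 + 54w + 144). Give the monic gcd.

w^3 + 11w^2 + 54w + 144

By polynomial division,
  5w^5 + 35w^4 + 140w^3 + 630w^2 + 1980w + 12960 = (5w^2 - 20w + 90)(w^3 + 11w^2 + 54w + 144) + (0)
The last nonzero remainder w^3 + 11w^2 + 54w + 144 is already monic.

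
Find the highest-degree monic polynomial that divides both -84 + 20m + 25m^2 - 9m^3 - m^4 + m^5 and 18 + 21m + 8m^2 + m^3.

By polynomial division,
  m^5 - m^4 - 9m^3 + 25m^2 + 20m - 84 = (m^2 - 9m + 42)(m^3 + 8m^2 + 21m + 18) + (-140m^2 - 700m - 840)
  m^3 + 8m^2 + 21m + 18 = (-(1/140)m - 3/140)(-140m^2 - 700m - 840) + (0)
Last nonzero remainder: -140m^2 - 700m - 840. Dividing through by -140 gives the monic gcd m^2 + 5m + 6.

6 + 5m + m^2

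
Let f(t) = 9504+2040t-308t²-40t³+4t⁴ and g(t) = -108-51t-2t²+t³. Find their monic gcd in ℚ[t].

-36-5t+t²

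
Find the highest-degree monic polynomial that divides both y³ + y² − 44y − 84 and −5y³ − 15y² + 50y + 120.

y + 2

By polynomial division,
  y³ + y² − 44y − 84 = (−1/5)(−5y³ − 15y² + 50y + 120) + (−2y² − 34y − 60)
  −5y³ − 15y² + 50y + 120 = ((5/2)y − 35)(−2y² − 34y − 60) + (−990y − 1980)
  −2y² − 34y − 60 = ((1/495)y + 1/33)(−990y − 1980) + (0)
Last nonzero remainder: −990y − 1980. Dividing through by −990 gives the monic gcd y + 2.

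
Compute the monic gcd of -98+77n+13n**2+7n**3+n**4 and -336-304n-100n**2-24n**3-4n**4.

14+n+n**2

Repeated division with remainder:
  n**4+7n**3+13n**2+77n-98 = (-1/4)(-4n**4-24n**3-100n**2-304n-336) + (n**3-12n**2+n-182)
  -4n**4-24n**3-100n**2-304n-336 = (-4n-72)(n**3-12n**2+n-182) + (-960n**2-960n-13440)
  n**3-12n**2+n-182 = (-(1/960)n+13/960)(-960n**2-960n-13440) + (0)
Last nonzero remainder: -960n**2-960n-13440. Dividing through by -960 gives the monic gcd n**2+n+14.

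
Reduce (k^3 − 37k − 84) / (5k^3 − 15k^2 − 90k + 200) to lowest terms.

(k^2 − 4k − 21)/(5k^2 − 35k + 50)

Euclidean algorithm in ℚ[k]:
  k^3 − 37k − 84 = (1/5)(5k^3 − 15k^2 − 90k + 200) + (3k^2 − 19k − 124)
  5k^3 − 15k^2 − 90k + 200 = ((5/3)k + 50/9)(3k^2 − 19k − 124) + ((2000/9)k + 8000/9)
  3k^2 − 19k − 124 = ((27/2000)k − 279/2000)((2000/9)k + 8000/9) + (0)
Last nonzero remainder: (2000/9)k + 8000/9. Dividing through by 2000/9 gives the monic gcd k + 4.
Cancel k + 4 from numerator and denominator to get the reduced form.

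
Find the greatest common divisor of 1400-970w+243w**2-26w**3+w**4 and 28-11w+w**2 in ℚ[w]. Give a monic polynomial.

28-11w+w**2

By polynomial division,
  w**4-26w**3+243w**2-970w+1400 = (w**2-15w+50)(w**2-11w+28) + (0)
The last nonzero remainder w**2-11w+28 is already monic.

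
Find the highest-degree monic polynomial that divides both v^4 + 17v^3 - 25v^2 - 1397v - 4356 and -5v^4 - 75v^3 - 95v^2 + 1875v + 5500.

v^2 + 15v + 44

Repeated division with remainder:
  v^4 + 17v^3 - 25v^2 - 1397v - 4356 = (-1/5)(-5v^4 - 75v^3 - 95v^2 + 1875v + 5500) + (2v^3 - 44v^2 - 1022v - 3256)
  -5v^4 - 75v^3 - 95v^2 + 1875v + 5500 = (-(5/2)v - 185/2)(2v^3 - 44v^2 - 1022v - 3256) + (-6720v^2 - 100800v - 295680)
  2v^3 - 44v^2 - 1022v - 3256 = (-(1/3360)v + 37/3360)(-6720v^2 - 100800v - 295680) + (0)
Last nonzero remainder: -6720v^2 - 100800v - 295680. Dividing through by -6720 gives the monic gcd v^2 + 15v + 44.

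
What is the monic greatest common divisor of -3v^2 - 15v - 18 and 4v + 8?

v + 2

Repeated division with remainder:
  -3v^2 - 15v - 18 = (-(3/4)v - 9/4)(4v + 8) + (0)
Last nonzero remainder: 4v + 8. Dividing through by 4 gives the monic gcd v + 2.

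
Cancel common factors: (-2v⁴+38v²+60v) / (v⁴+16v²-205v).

(-2v²-10v-12)/(v²+5v+41)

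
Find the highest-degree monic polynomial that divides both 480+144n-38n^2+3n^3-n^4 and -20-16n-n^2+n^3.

-10-3n+n^2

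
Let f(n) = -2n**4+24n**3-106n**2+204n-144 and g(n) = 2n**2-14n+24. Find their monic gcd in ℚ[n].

n**2-7n+12

Euclidean algorithm in ℚ[n]:
  -2n**4+24n**3-106n**2+204n-144 = (-n**2+5n-6)(2n**2-14n+24) + (0)
Last nonzero remainder: 2n**2-14n+24. Dividing through by 2 gives the monic gcd n**2-7n+12.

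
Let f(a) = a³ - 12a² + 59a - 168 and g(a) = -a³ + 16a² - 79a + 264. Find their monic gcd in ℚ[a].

Apply the Euclidean algorithm:
  a³ - 12a² + 59a - 168 = (-1)(-a³ + 16a² - 79a + 264) + (4a² - 20a + 96)
  -a³ + 16a² - 79a + 264 = (-(1/4)a + 11/4)(4a² - 20a + 96) + (0)
Last nonzero remainder: 4a² - 20a + 96. Dividing through by 4 gives the monic gcd a² - 5a + 24.

a² - 5a + 24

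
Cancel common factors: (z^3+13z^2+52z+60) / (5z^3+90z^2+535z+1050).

Euclidean algorithm in ℚ[z]:
  z^3+13z^2+52z+60 = (1/5)(5z^3+90z^2+535z+1050) + (-5z^2-55z-150)
  5z^3+90z^2+535z+1050 = (-z-7)(-5z^2-55z-150) + (0)
Last nonzero remainder: -5z^2-55z-150. Dividing through by -5 gives the monic gcd z^2+11z+30.
Cancel z^2+11z+30 from numerator and denominator to get the reduced form.

(z+2)/(5z+35)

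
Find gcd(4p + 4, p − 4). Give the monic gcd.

1

Euclidean algorithm in ℚ[p]:
  4p + 4 = (4)(p − 4) + (20)
  p − 4 = ((1/20)p − 1/5)(20) + (0)
The last nonzero remainder is the constant 20, so the polynomials are coprime and gcd = 1.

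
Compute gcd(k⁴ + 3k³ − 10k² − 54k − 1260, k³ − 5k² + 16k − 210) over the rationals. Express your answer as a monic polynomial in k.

k² + 2k + 30

By polynomial division,
  k⁴ + 3k³ − 10k² − 54k − 1260 = (k + 8)(k³ − 5k² + 16k − 210) + (14k² + 28k + 420)
  k³ − 5k² + 16k − 210 = ((1/14)k − 1/2)(14k² + 28k + 420) + (0)
Last nonzero remainder: 14k² + 28k + 420. Dividing through by 14 gives the monic gcd k² + 2k + 30.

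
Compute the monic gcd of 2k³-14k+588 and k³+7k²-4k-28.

Euclidean algorithm in ℚ[k]:
  2k³-14k+588 = (2)(k³+7k²-4k-28) + (-14k²-6k+644)
  k³+7k²-4k-28 = (-(1/14)k-23/49)(-14k²-6k+644) + ((1920/49)k+1920/7)
  -14k²-6k+644 = (-(343/960)k+1127/480)((1920/49)k+1920/7) + (0)
Last nonzero remainder: (1920/49)k+1920/7. Dividing through by 1920/49 gives the monic gcd k+7.

k+7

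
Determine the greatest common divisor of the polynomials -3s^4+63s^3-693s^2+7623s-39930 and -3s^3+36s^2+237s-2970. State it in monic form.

s^2-21s+110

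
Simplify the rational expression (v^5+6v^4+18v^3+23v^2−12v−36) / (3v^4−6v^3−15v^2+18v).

(v^3+5v^2+15v+18)/(3v^2−9v)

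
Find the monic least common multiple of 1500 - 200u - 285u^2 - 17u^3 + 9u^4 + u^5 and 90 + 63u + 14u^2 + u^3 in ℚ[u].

Apply the Euclidean algorithm:
  u^5 + 9u^4 - 17u^3 - 285u^2 - 200u + 1500 = (u^2 - 5u - 10)(u^3 + 14u^2 + 63u + 90) + (80u^2 + 880u + 2400)
  u^3 + 14u^2 + 63u + 90 = ((1/80)u + 3/80)(80u^2 + 880u + 2400) + (0)
Last nonzero remainder: 80u^2 + 880u + 2400. Dividing through by 80 gives the monic gcd u^2 + 11u + 30.
Then lcm(f, g) = f·g / gcd(f, g); expanding and making the result monic gives the answer.

4500 + 900u - 1055u^2 - 336u^3 + 10u^4 + 12u^5 + u^6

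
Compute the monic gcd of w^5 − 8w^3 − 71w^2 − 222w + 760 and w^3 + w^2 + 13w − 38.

w^3 + w^2 + 13w − 38

Apply the Euclidean algorithm:
  w^5 − 8w^3 − 71w^2 − 222w + 760 = (w^2 − w − 20)(w^3 + w^2 + 13w − 38) + (0)
The last nonzero remainder w^3 + w^2 + 13w − 38 is already monic.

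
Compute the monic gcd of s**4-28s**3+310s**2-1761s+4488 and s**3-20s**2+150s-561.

By polynomial division,
  s**4-28s**3+310s**2-1761s+4488 = (s-8)(s**3-20s**2+150s-561) + (0)
The last nonzero remainder s**3-20s**2+150s-561 is already monic.

s**3-20s**2+150s-561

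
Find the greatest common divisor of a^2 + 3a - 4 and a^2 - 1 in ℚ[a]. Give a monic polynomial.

Apply the Euclidean algorithm:
  a^2 + 3a - 4 = (a^2 - 1) + (3a - 3)
  a^2 - 1 = ((1/3)a + 1/3)(3a - 3) + (0)
Last nonzero remainder: 3a - 3. Dividing through by 3 gives the monic gcd a - 1.

a - 1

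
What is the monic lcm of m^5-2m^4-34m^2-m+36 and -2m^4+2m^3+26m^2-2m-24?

Apply the Euclidean algorithm:
  m^5-2m^4-34m^2-m+36 = (-(1/2)m+1/2)(-2m^4+2m^3+26m^2-2m-24) + (12m^3-48m^2-12m+48)
  -2m^4+2m^3+26m^2-2m-24 = (-(1/6)m-1/2)(12m^3-48m^2-12m+48) + (0)
Last nonzero remainder: 12m^3-48m^2-12m+48. Dividing through by 12 gives the monic gcd m^3-4m^2-m+4.
Then lcm(f, g) = f·g / gcd(f, g); expanding and making the result monic gives the answer.

m^6+m^5-6m^4-34m^3-103m^2+33m+108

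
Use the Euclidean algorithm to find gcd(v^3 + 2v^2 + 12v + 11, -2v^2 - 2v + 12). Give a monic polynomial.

1

Euclidean algorithm in ℚ[v]:
  v^3 + 2v^2 + 12v + 11 = (-(1/2)v - 1/2)(-2v^2 - 2v + 12) + (17v + 17)
  -2v^2 - 2v + 12 = (-(2/17)v)(17v + 17) + (12)
  17v + 17 = ((17/12)v + 17/12)(12) + (0)
The last nonzero remainder is the constant 12, so the polynomials are coprime and gcd = 1.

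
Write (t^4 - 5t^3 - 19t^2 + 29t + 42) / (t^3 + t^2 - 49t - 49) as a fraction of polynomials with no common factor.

(t^2 + t - 6)/(t + 7)

Apply the Euclidean algorithm:
  t^4 - 5t^3 - 19t^2 + 29t + 42 = (t - 6)(t^3 + t^2 - 49t - 49) + (36t^2 - 216t - 252)
  t^3 + t^2 - 49t - 49 = ((1/36)t + 7/36)(36t^2 - 216t - 252) + (0)
Last nonzero remainder: 36t^2 - 216t - 252. Dividing through by 36 gives the monic gcd t^2 - 6t - 7.
Cancel t^2 - 6t - 7 from numerator and denominator to get the reduced form.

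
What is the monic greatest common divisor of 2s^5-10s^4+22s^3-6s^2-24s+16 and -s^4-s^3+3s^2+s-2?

s^3-s^2-s+1

Repeated division with remainder:
  2s^5-10s^4+22s^3-6s^2-24s+16 = (-2s+12)(-s^4-s^3+3s^2+s-2) + (40s^3-40s^2-40s+40)
  -s^4-s^3+3s^2+s-2 = (-(1/40)s-1/20)(40s^3-40s^2-40s+40) + (0)
Last nonzero remainder: 40s^3-40s^2-40s+40. Dividing through by 40 gives the monic gcd s^3-s^2-s+1.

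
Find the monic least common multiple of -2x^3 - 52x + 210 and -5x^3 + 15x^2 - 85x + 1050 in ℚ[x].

x^4 - 6x^3 + 26x^2 - 261x + 630

Euclidean algorithm in ℚ[x]:
  -2x^3 - 52x + 210 = (2/5)(-5x^3 + 15x^2 - 85x + 1050) + (-6x^2 - 18x - 210)
  -5x^3 + 15x^2 - 85x + 1050 = ((5/6)x - 5)(-6x^2 - 18x - 210) + (0)
Last nonzero remainder: -6x^2 - 18x - 210. Dividing through by -6 gives the monic gcd x^2 + 3x + 35.
Then lcm(f, g) = f·g / gcd(f, g); expanding and making the result monic gives the answer.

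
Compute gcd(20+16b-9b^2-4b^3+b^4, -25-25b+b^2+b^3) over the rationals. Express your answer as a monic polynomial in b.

Apply the Euclidean algorithm:
  b^4-4b^3-9b^2+16b+20 = (b-5)(b^3+b^2-25b-25) + (21b^2-84b-105)
  b^3+b^2-25b-25 = ((1/21)b+5/21)(21b^2-84b-105) + (0)
Last nonzero remainder: 21b^2-84b-105. Dividing through by 21 gives the monic gcd b^2-4b-5.

-5-4b+b^2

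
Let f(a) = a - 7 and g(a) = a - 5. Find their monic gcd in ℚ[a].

1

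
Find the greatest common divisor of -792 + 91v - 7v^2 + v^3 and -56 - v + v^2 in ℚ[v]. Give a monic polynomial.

-8 + v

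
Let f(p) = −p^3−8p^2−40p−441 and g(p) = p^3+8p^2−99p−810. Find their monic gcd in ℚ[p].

Repeated division with remainder:
  −p^3−8p^2−40p−441 = (−1)(p^3+8p^2−99p−810) + (−139p−1251)
  p^3+8p^2−99p−810 = (−(1/139)p^2+(1/139)p+90/139)(−139p−1251) + (0)
Last nonzero remainder: −139p−1251. Dividing through by −139 gives the monic gcd p+9.

p+9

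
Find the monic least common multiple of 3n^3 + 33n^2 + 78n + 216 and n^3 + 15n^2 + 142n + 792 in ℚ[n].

n^5 + 17n^4 + 180n^3 + 1196n^2 + 2720n + 6336

Repeated division with remainder:
  3n^3 + 33n^2 + 78n + 216 = (3)(n^3 + 15n^2 + 142n + 792) + (-12n^2 - 348n - 2160)
  n^3 + 15n^2 + 142n + 792 = (-(1/12)n + 7/6)(-12n^2 - 348n - 2160) + (368n + 3312)
  -12n^2 - 348n - 2160 = (-(3/92)n - 15/23)(368n + 3312) + (0)
Last nonzero remainder: 368n + 3312. Dividing through by 368 gives the monic gcd n + 9.
Then lcm(f, g) = f·g / gcd(f, g); expanding and making the result monic gives the answer.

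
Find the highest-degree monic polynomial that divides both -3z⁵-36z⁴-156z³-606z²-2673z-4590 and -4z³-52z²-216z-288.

Repeated division with remainder:
  -3z⁵-36z⁴-156z³-606z²-2673z-4590 = ((3/4)z²-(3/4)z+33/4)(-4z³-52z²-216z-288) + (-123z²-1107z-2214)
  -4z³-52z²-216z-288 = ((4/123)z+16/123)(-123z²-1107z-2214) + (0)
Last nonzero remainder: -123z²-1107z-2214. Dividing through by -123 gives the monic gcd z²+9z+18.

z²+9z+18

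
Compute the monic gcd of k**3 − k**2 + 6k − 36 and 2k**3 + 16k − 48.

Euclidean algorithm in ℚ[k]:
  k**3 − k**2 + 6k − 36 = (1/2)(2k**3 + 16k − 48) + (−k**2 − 2k − 12)
  2k**3 + 16k − 48 = (−2k + 4)(−k**2 − 2k − 12) + (0)
Last nonzero remainder: −k**2 − 2k − 12. Dividing through by −1 gives the monic gcd k**2 + 2k + 12.

k**2 + 2k + 12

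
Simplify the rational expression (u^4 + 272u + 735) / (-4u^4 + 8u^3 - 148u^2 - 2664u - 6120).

(-u^2 + 8u - 49)/(4u^2 - 40u + 408)

Apply the Euclidean algorithm:
  u^4 + 272u + 735 = (-1/4)(-4u^4 + 8u^3 - 148u^2 - 2664u - 6120) + (2u^3 - 37u^2 - 394u - 795)
  -4u^4 + 8u^3 - 148u^2 - 2664u - 6120 = (-2u - 33)(2u^3 - 37u^2 - 394u - 795) + (-2157u^2 - 17256u - 32355)
  2u^3 - 37u^2 - 394u - 795 = (-(2/2157)u + 53/2157)(-2157u^2 - 17256u - 32355) + (0)
Last nonzero remainder: -2157u^2 - 17256u - 32355. Dividing through by -2157 gives the monic gcd u^2 + 8u + 15.
Cancel u^2 + 8u + 15 from numerator and denominator to get the reduced form.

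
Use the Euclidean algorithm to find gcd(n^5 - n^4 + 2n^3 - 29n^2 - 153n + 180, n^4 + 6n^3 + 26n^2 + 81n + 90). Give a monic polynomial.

n^3 + 4n^2 + 18n + 45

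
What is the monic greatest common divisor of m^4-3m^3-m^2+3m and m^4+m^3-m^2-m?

Apply the Euclidean algorithm:
  m^4-3m^3-m^2+3m = (m^4+m^3-m^2-m) + (-4m^3+4m)
  m^4+m^3-m^2-m = (-(1/4)m-1/4)(-4m^3+4m) + (0)
Last nonzero remainder: -4m^3+4m. Dividing through by -4 gives the monic gcd m^3-m.

m^3-m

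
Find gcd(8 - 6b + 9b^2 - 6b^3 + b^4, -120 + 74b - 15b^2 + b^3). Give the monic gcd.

Apply the Euclidean algorithm:
  b^4 - 6b^3 + 9b^2 - 6b + 8 = (b + 9)(b^3 - 15b^2 + 74b - 120) + (70b^2 - 552b + 1088)
  b^3 - 15b^2 + 74b - 120 = ((1/70)b - 249/2450)(70b^2 - 552b + 1088) + ((2886/1225)b - 11544/1225)
  70b^2 - 552b + 1088 = ((42875/1443)b - 166600/1443)((2886/1225)b - 11544/1225) + (0)
Last nonzero remainder: (2886/1225)b - 11544/1225. Dividing through by 2886/1225 gives the monic gcd b - 4.

-4 + b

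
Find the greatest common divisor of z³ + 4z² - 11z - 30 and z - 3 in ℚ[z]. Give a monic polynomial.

z - 3

Apply the Euclidean algorithm:
  z³ + 4z² - 11z - 30 = (z² + 7z + 10)(z - 3) + (0)
The last nonzero remainder z - 3 is already monic.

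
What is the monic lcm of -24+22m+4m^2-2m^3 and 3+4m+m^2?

Apply the Euclidean algorithm:
  -2m^3+4m^2+22m-24 = (-2m+12)(m^2+4m+3) + (-20m-60)
  m^2+4m+3 = (-(1/20)m-1/20)(-20m-60) + (0)
Last nonzero remainder: -20m-60. Dividing through by -20 gives the monic gcd m+3.
Then lcm(f, g) = f·g / gcd(f, g); expanding and making the result monic gives the answer.

12+m-13m^2-m^3+m^4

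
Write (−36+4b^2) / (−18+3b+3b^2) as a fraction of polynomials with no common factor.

(−12+4b)/(−6+3b)

Apply the Euclidean algorithm:
  4b^2−36 = (4/3)(3b^2+3b−18) + (−4b−12)
  3b^2+3b−18 = (−(3/4)b+3/2)(−4b−12) + (0)
Last nonzero remainder: −4b−12. Dividing through by −4 gives the monic gcd b+3.
Cancel b+3 from numerator and denominator to get the reduced form.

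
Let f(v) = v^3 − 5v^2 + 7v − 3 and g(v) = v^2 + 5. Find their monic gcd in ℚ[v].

1

Apply the Euclidean algorithm:
  v^3 − 5v^2 + 7v − 3 = (v − 5)(v^2 + 5) + (2v + 22)
  v^2 + 5 = ((1/2)v − 11/2)(2v + 22) + (126)
  2v + 22 = ((1/63)v + 11/63)(126) + (0)
The last nonzero remainder is the constant 126, so the polynomials are coprime and gcd = 1.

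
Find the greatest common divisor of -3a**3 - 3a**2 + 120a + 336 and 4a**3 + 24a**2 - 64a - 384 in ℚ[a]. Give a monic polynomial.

a + 4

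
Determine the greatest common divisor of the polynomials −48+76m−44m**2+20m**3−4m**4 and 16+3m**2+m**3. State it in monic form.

Apply the Euclidean algorithm:
  −4m**4+20m**3−44m**2+76m−48 = (−4m+32)(m**3+3m**2+16) + (−140m**2+140m−560)
  m**3+3m**2+16 = (−(1/140)m−1/35)(−140m**2+140m−560) + (0)
Last nonzero remainder: −140m**2+140m−560. Dividing through by −140 gives the monic gcd m**2−m+4.

4−m+m**2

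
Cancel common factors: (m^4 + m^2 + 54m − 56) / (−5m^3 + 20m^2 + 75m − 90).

Apply the Euclidean algorithm:
  m^4 + m^2 + 54m − 56 = (−(1/5)m − 4/5)(−5m^3 + 20m^2 + 75m − 90) + (32m^2 + 96m − 128)
  −5m^3 + 20m^2 + 75m − 90 = (−(5/32)m + 35/32)(32m^2 + 96m − 128) + (−50m + 50)
  32m^2 + 96m − 128 = (−(16/25)m − 64/25)(−50m + 50) + (0)
Last nonzero remainder: −50m + 50. Dividing through by −50 gives the monic gcd m − 1.
Cancel m − 1 from numerator and denominator to get the reduced form.

(−m^3 − m^2 − 2m − 56)/(5m^2 − 15m − 90)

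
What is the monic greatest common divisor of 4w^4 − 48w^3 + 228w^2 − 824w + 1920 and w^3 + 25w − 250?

w − 5

Repeated division with remainder:
  4w^4 − 48w^3 + 228w^2 − 824w + 1920 = (4w − 48)(w^3 + 25w − 250) + (128w^2 + 1376w − 10080)
  w^3 + 25w − 250 = ((1/128)w − 43/512)(128w^2 + 1376w − 10080) + ((3509/16)w − 17545/16)
  128w^2 + 1376w − 10080 = ((2048/3509)w + 32256/3509)((3509/16)w − 17545/16) + (0)
Last nonzero remainder: (3509/16)w − 17545/16. Dividing through by 3509/16 gives the monic gcd w − 5.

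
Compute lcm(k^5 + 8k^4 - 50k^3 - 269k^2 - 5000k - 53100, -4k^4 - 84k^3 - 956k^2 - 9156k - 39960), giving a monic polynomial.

k^7 + 10k^6 + 77k^5 + 519k^4 - 11088k^3 - 92959k^2 - 661200k - 5894100

By polynomial division,
  k^5 + 8k^4 - 50k^3 - 269k^2 - 5000k - 53100 = (-(1/4)k + 13/4)(-4k^4 - 84k^3 - 956k^2 - 9156k - 39960) + (-16k^3 + 549k^2 + 14767k + 76770)
  -4k^4 - 84k^3 - 956k^2 - 9156k - 39960 = ((1/4)k + 885/64)(-16k^3 + 549k^2 + 14767k + 76770) + (-(783321/64)k^2 - (14883099/64)k - 35249445/32)
  -16k^3 + 549k^2 + 14767k + 76770 = ((1024/783321)k - 54592/783321)(-(783321/64)k^2 - (14883099/64)k - 35249445/32) + (0)
Last nonzero remainder: -(783321/64)k^2 - (14883099/64)k - 35249445/32. Dividing through by -783321/64 gives the monic gcd k^2 + 19k + 90.
Then lcm(f, g) = f·g / gcd(f, g); expanding and making the result monic gives the answer.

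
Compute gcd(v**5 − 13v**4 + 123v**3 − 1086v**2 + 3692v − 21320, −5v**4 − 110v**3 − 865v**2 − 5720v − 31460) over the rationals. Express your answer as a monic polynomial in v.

By polynomial division,
  v**5 − 13v**4 + 123v**3 − 1086v**2 + 3692v − 21320 = (−(1/5)v + 7)(−5v**4 − 110v**3 − 865v**2 − 5720v − 31460) + (720v**3 + 3825v**2 + 37440v + 198900)
  −5v**4 − 110v**3 − 865v**2 − 5720v − 31460 = (−(1/144)v − 89/768)(720v**3 + 3825v**2 + 37440v + 198900) + (−(41405/256)v**2 − 538265/64)
  720v**3 + 3825v**2 + 37440v + 198900 = (−(36864/8281)v − 195840/8281)(−(41405/256)v**2 − 538265/64) + (0)
Last nonzero remainder: −(41405/256)v**2 − 538265/64. Dividing through by −41405/256 gives the monic gcd v**2 + 52.

v**2 + 52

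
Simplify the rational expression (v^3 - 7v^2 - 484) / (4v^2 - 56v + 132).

(v^2 + 4v + 44)/(4v - 12)

Repeated division with remainder:
  v^3 - 7v^2 - 484 = ((1/4)v + 7/4)(4v^2 - 56v + 132) + (65v - 715)
  4v^2 - 56v + 132 = ((4/65)v - 12/65)(65v - 715) + (0)
Last nonzero remainder: 65v - 715. Dividing through by 65 gives the monic gcd v - 11.
Cancel v - 11 from numerator and denominator to get the reduced form.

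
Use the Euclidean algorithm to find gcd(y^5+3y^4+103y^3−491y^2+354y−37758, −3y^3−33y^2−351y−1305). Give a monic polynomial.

y^2+6y+87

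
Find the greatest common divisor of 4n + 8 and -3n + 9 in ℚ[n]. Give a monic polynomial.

1

By polynomial division,
  4n + 8 = (-4/3)(-3n + 9) + (20)
  -3n + 9 = (-(3/20)n + 9/20)(20) + (0)
The last nonzero remainder is the constant 20, so the polynomials are coprime and gcd = 1.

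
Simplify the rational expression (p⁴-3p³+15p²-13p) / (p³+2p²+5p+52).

Repeated division with remainder:
  p⁴-3p³+15p²-13p = (p-5)(p³+2p²+5p+52) + (20p²-40p+260)
  p³+2p²+5p+52 = ((1/20)p+1/5)(20p²-40p+260) + (0)
Last nonzero remainder: 20p²-40p+260. Dividing through by 20 gives the monic gcd p²-2p+13.
Cancel p²-2p+13 from numerator and denominator to get the reduced form.

(p²-p)/(p+4)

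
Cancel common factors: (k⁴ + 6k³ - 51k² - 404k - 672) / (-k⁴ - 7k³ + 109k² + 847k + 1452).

Euclidean algorithm in ℚ[k]:
  k⁴ + 6k³ - 51k² - 404k - 672 = (-1)(-k⁴ - 7k³ + 109k² + 847k + 1452) + (-k³ + 58k² + 443k + 780)
  -k⁴ - 7k³ + 109k² + 847k + 1452 = (k + 65)(-k³ + 58k² + 443k + 780) + (-4104k² - 28728k - 49248)
  -k³ + 58k² + 443k + 780 = ((1/4104)k - 65/4104)(-4104k² - 28728k - 49248) + (0)
Last nonzero remainder: -4104k² - 28728k - 49248. Dividing through by -4104 gives the monic gcd k² + 7k + 12.
Cancel k² + 7k + 12 from numerator and denominator to get the reduced form.

(-k² + k + 56)/(k² - 121)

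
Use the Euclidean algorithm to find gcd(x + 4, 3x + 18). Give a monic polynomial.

1

Apply the Euclidean algorithm:
  x + 4 = (1/3)(3x + 18) + (−2)
  3x + 18 = (−(3/2)x − 9)(−2) + (0)
The last nonzero remainder is the constant −2, so the polynomials are coprime and gcd = 1.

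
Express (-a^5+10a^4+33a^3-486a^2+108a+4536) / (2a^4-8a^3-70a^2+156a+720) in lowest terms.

(-a^3+7a^2+36a-252)/(2a^2-2a-40)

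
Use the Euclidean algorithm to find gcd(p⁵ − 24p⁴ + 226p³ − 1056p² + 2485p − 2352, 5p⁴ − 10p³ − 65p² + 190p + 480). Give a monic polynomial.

p² − 7p + 16

Apply the Euclidean algorithm:
  p⁵ − 24p⁴ + 226p³ − 1056p² + 2485p − 2352 = ((1/5)p − 22/5)(5p⁴ − 10p³ − 65p² + 190p + 480) + (195p³ − 1380p² + 3225p − 240)
  5p⁴ − 10p³ − 65p² + 190p + 480 = ((1/39)p + 22/169)(195p³ − 1380p² + 3225p − 240) + ((5400/169)p² − (37800/169)p + 86400/169)
  195p³ − 1380p² + 3225p − 240 = ((2197/360)p − 169/360)((5400/169)p² − (37800/169)p + 86400/169) + (0)
Last nonzero remainder: (5400/169)p² − (37800/169)p + 86400/169. Dividing through by 5400/169 gives the monic gcd p² − 7p + 16.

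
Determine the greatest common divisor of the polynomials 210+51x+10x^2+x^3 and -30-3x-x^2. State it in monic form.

By polynomial division,
  x^3+10x^2+51x+210 = (-x-7)(-x^2-3x-30) + (0)
Last nonzero remainder: -x^2-3x-30. Dividing through by -1 gives the monic gcd x^2+3x+30.

30+3x+x^2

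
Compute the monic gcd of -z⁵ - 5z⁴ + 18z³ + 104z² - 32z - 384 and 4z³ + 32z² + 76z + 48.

Euclidean algorithm in ℚ[z]:
  -z⁵ - 5z⁴ + 18z³ + 104z² - 32z - 384 = (-(1/4)z² + (3/4)z + 13/4)(4z³ + 32z² + 76z + 48) + (-45z² - 315z - 540)
  4z³ + 32z² + 76z + 48 = (-(4/45)z - 4/45)(-45z² - 315z - 540) + (0)
Last nonzero remainder: -45z² - 315z - 540. Dividing through by -45 gives the monic gcd z² + 7z + 12.

z² + 7z + 12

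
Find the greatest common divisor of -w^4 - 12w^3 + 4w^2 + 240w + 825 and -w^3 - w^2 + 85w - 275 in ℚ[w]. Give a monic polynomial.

w^2 + 6w - 55

By polynomial division,
  -w^4 - 12w^3 + 4w^2 + 240w + 825 = (w + 11)(-w^3 - w^2 + 85w - 275) + (-70w^2 - 420w + 3850)
  -w^3 - w^2 + 85w - 275 = ((1/70)w - 1/14)(-70w^2 - 420w + 3850) + (0)
Last nonzero remainder: -70w^2 - 420w + 3850. Dividing through by -70 gives the monic gcd w^2 + 6w - 55.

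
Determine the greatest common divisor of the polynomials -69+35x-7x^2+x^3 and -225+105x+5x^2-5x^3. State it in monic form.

-3+x

Euclidean algorithm in ℚ[x]:
  x^3-7x^2+35x-69 = (-1/5)(-5x^3+5x^2+105x-225) + (-6x^2+56x-114)
  -5x^3+5x^2+105x-225 = ((5/6)x+125/18)(-6x^2+56x-114) + (-(1700/9)x+1700/3)
  -6x^2+56x-114 = ((27/850)x-171/850)(-(1700/9)x+1700/3) + (0)
Last nonzero remainder: -(1700/9)x+1700/3. Dividing through by -1700/9 gives the monic gcd x-3.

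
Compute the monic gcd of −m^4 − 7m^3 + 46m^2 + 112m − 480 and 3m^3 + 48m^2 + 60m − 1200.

By polynomial division,
  −m^4 − 7m^3 + 46m^2 + 112m − 480 = (−(1/3)m + 3)(3m^3 + 48m^2 + 60m − 1200) + (−78m^2 − 468m + 3120)
  3m^3 + 48m^2 + 60m − 1200 = (−(1/26)m − 5/13)(−78m^2 − 468m + 3120) + (0)
Last nonzero remainder: −78m^2 − 468m + 3120. Dividing through by −78 gives the monic gcd m^2 + 6m − 40.

m^2 + 6m − 40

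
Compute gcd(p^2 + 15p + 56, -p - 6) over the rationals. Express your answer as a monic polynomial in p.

1

By polynomial division,
  p^2 + 15p + 56 = (-p - 9)(-p - 6) + (2)
  -p - 6 = (-(1/2)p - 3)(2) + (0)
The last nonzero remainder is the constant 2, so the polynomials are coprime and gcd = 1.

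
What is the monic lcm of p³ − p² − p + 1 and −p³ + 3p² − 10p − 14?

Euclidean algorithm in ℚ[p]:
  p³ − p² − p + 1 = (−1)(−p³ + 3p² − 10p − 14) + (2p² − 11p − 13)
  −p³ + 3p² − 10p − 14 = (−(1/2)p − 5/4)(2p² − 11p − 13) + (−(121/4)p − 121/4)
  2p² − 11p − 13 = (−(8/121)p + 52/121)(−(121/4)p − 121/4) + (0)
Last nonzero remainder: −(121/4)p − 121/4. Dividing through by −121/4 gives the monic gcd p + 1.
Then lcm(f, g) = f·g / gcd(f, g); expanding and making the result monic gives the answer.

p⁵ − 5p⁴ + 17p³ − 9p² − 18p + 14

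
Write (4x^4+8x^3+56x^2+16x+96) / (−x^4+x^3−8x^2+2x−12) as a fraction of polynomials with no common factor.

Apply the Euclidean algorithm:
  4x^4+8x^3+56x^2+16x+96 = (−4)(−x^4+x^3−8x^2+2x−12) + (12x^3+24x^2+24x+48)
  −x^4+x^3−8x^2+2x−12 = (−(1/12)x+1/4)(12x^3+24x^2+24x+48) + (−12x^2−24)
  12x^3+24x^2+24x+48 = (−x−2)(−12x^2−24) + (0)
Last nonzero remainder: −12x^2−24. Dividing through by −12 gives the monic gcd x^2+2.
Cancel x^2+2 from numerator and denominator to get the reduced form.

(−4x^2−8x−48)/(x^2−x+6)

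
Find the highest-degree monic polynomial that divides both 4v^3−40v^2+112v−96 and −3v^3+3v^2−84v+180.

v−2

By polynomial division,
  4v^3−40v^2+112v−96 = (−4/3)(−3v^3+3v^2−84v+180) + (−36v^2+144)
  −3v^3+3v^2−84v+180 = ((1/12)v−1/12)(−36v^2+144) + (−96v+192)
  −36v^2+144 = ((3/8)v+3/4)(−96v+192) + (0)
Last nonzero remainder: −96v+192. Dividing through by −96 gives the monic gcd v−2.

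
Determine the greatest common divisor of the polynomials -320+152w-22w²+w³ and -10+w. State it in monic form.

-10+w

By polynomial division,
  w³-22w²+152w-320 = (w²-12w+32)(w-10) + (0)
The last nonzero remainder w-10 is already monic.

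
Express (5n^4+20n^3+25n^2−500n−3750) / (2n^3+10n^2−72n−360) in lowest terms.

By polynomial division,
  5n^4+20n^3+25n^2−500n−3750 = ((5/2)n−5/2)(2n^3+10n^2−72n−360) + (230n^2+220n−4650)
  2n^3+10n^2−72n−360 = ((1/115)n+93/2645)(230n^2+220n−4650) + (−(20790/529)n−103950/529)
  230n^2+220n−4650 = (−(12167/2079)n+16399/693)(−(20790/529)n−103950/529) + (0)
Last nonzero remainder: −(20790/529)n−103950/529. Dividing through by −20790/529 gives the monic gcd n+5.
Cancel n+5 from numerator and denominator to get the reduced form.

(5n^3−5n^2+50n−750)/(2n^2−72)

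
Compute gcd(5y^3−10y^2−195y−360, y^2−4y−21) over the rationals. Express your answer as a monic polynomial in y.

y+3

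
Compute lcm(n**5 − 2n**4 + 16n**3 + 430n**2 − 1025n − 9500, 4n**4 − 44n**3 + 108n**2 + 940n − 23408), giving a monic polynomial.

Apply the Euclidean algorithm:
  n**5 − 2n**4 + 16n**3 + 430n**2 − 1025n − 9500 = ((1/4)n + 9/4)(4n**4 − 44n**3 + 108n**2 + 940n − 23408) + (88n**3 − 48n**2 + 2712n + 43168)
  4n**4 − 44n**3 + 108n**2 + 940n − 23408 = ((1/22)n − 115/242)(88n**3 − 48n**2 + 2712n + 43168) + (−(4608/121)n**2 + (32256/121)n − 350208/121)
  88n**3 − 48n**2 + 2712n + 43168 = (−(1331/576)n − 8591/576)(−(4608/121)n**2 + (32256/121)n − 350208/121) + (0)
Last nonzero remainder: −(4608/121)n**2 + (32256/121)n − 350208/121. Dividing through by −4608/121 gives the monic gcd n**2 − 7n + 76.
Then lcm(f, g) = f·g / gcd(f, g); expanding and making the result monic gives the answer.

n**7 − 6n**6 − 53n**5 + 520n**4 − 3977n**3 − 38510n**2 + 116925n + 731500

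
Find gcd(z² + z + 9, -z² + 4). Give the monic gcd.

1

Apply the Euclidean algorithm:
  z² + z + 9 = (-1)(-z² + 4) + (z + 13)
  -z² + 4 = (-z + 13)(z + 13) + (-165)
  z + 13 = (-(1/165)z - 13/165)(-165) + (0)
The last nonzero remainder is the constant -165, so the polynomials are coprime and gcd = 1.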